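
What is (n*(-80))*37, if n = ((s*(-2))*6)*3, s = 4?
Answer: 426240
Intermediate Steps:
n = -144 (n = ((4*(-2))*6)*3 = -8*6*3 = -48*3 = -144)
(n*(-80))*37 = -144*(-80)*37 = 11520*37 = 426240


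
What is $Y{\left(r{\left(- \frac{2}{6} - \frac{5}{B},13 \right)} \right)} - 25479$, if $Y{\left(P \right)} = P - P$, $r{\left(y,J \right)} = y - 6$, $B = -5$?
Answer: $-25479$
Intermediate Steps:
$r{\left(y,J \right)} = -6 + y$
$Y{\left(P \right)} = 0$
$Y{\left(r{\left(- \frac{2}{6} - \frac{5}{B},13 \right)} \right)} - 25479 = 0 - 25479 = -25479$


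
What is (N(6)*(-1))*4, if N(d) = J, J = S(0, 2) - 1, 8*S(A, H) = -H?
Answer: 5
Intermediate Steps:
S(A, H) = -H/8 (S(A, H) = (-H)/8 = -H/8)
J = -5/4 (J = -1/8*2 - 1 = -1/4 - 1 = -5/4 ≈ -1.2500)
N(d) = -5/4
(N(6)*(-1))*4 = -5/4*(-1)*4 = (5/4)*4 = 5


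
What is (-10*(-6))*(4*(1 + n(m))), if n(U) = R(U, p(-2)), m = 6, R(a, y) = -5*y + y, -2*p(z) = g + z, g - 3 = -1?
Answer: 240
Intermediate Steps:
g = 2 (g = 3 - 1 = 2)
p(z) = -1 - z/2 (p(z) = -(2 + z)/2 = -1 - z/2)
R(a, y) = -4*y
n(U) = 0 (n(U) = -4*(-1 - ½*(-2)) = -4*(-1 + 1) = -4*0 = 0)
(-10*(-6))*(4*(1 + n(m))) = (-10*(-6))*(4*(1 + 0)) = 60*(4*1) = 60*4 = 240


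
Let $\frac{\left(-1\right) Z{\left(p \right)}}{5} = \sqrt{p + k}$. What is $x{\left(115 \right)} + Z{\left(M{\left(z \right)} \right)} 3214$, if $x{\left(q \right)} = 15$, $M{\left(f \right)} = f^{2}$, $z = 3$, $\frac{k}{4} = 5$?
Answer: $15 - 16070 \sqrt{29} \approx -86525.0$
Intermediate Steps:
$k = 20$ ($k = 4 \cdot 5 = 20$)
$Z{\left(p \right)} = - 5 \sqrt{20 + p}$ ($Z{\left(p \right)} = - 5 \sqrt{p + 20} = - 5 \sqrt{20 + p}$)
$x{\left(115 \right)} + Z{\left(M{\left(z \right)} \right)} 3214 = 15 + - 5 \sqrt{20 + 3^{2}} \cdot 3214 = 15 + - 5 \sqrt{20 + 9} \cdot 3214 = 15 + - 5 \sqrt{29} \cdot 3214 = 15 - 16070 \sqrt{29}$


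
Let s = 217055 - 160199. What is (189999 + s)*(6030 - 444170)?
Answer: -108157049700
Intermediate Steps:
s = 56856
(189999 + s)*(6030 - 444170) = (189999 + 56856)*(6030 - 444170) = 246855*(-438140) = -108157049700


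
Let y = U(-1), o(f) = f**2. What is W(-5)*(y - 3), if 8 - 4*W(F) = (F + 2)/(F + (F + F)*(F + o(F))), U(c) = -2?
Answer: -1637/164 ≈ -9.9817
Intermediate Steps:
y = -2
W(F) = 2 - (2 + F)/(4*(F + 2*F*(F + F**2))) (W(F) = 2 - (F + 2)/(4*(F + (F + F)*(F + F**2))) = 2 - (2 + F)/(4*(F + (2*F)*(F + F**2))) = 2 - (2 + F)/(4*(F + 2*F*(F + F**2))))
W(-5)*(y - 3) = ((1/4)*(-2 + 7*(-5) + 16*(-5)**2 + 16*(-5)**3)/(-5*(1 + 2*(-5) + 2*(-5)**2)))*(-2 - 3) = ((1/4)*(-1/5)*(-2 - 35 + 16*25 + 16*(-125))/(1 - 10 + 2*25))*(-5) = ((1/4)*(-1/5)*(-2 - 35 + 400 - 2000)/(1 - 10 + 50))*(-5) = ((1/4)*(-1/5)*(-1637)/41)*(-5) = ((1/4)*(-1/5)*(1/41)*(-1637))*(-5) = (1637/820)*(-5) = -1637/164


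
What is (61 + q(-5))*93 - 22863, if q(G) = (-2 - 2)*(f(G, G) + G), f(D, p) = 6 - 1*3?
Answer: -16446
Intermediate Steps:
f(D, p) = 3 (f(D, p) = 6 - 3 = 3)
q(G) = -12 - 4*G (q(G) = (-2 - 2)*(3 + G) = -4*(3 + G) = -12 - 4*G)
(61 + q(-5))*93 - 22863 = (61 + (-12 - 4*(-5)))*93 - 22863 = (61 + (-12 + 20))*93 - 22863 = (61 + 8)*93 - 22863 = 69*93 - 22863 = 6417 - 22863 = -16446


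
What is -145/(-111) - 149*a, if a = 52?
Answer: -859883/111 ≈ -7746.7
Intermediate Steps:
-145/(-111) - 149*a = -145/(-111) - 149*52 = -145*(-1/111) - 7748 = 145/111 - 7748 = -859883/111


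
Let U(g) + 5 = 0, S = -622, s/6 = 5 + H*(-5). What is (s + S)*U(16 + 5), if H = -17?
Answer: 410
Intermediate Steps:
s = 540 (s = 6*(5 - 17*(-5)) = 6*(5 + 85) = 6*90 = 540)
U(g) = -5 (U(g) = -5 + 0 = -5)
(s + S)*U(16 + 5) = (540 - 622)*(-5) = -82*(-5) = 410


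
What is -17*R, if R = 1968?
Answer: -33456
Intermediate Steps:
-17*R = -17*1968 = -33456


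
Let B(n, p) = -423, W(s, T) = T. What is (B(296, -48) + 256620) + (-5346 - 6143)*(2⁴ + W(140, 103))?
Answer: -1110994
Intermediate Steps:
(B(296, -48) + 256620) + (-5346 - 6143)*(2⁴ + W(140, 103)) = (-423 + 256620) + (-5346 - 6143)*(2⁴ + 103) = 256197 - 11489*(16 + 103) = 256197 - 11489*119 = 256197 - 1367191 = -1110994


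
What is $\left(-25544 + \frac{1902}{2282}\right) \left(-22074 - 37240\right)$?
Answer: $\frac{1728691879442}{1141} \approx 1.5151 \cdot 10^{9}$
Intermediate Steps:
$\left(-25544 + \frac{1902}{2282}\right) \left(-22074 - 37240\right) = \left(-25544 + 1902 \cdot \frac{1}{2282}\right) \left(-59314\right) = \left(-25544 + \frac{951}{1141}\right) \left(-59314\right) = \left(- \frac{29144753}{1141}\right) \left(-59314\right) = \frac{1728691879442}{1141}$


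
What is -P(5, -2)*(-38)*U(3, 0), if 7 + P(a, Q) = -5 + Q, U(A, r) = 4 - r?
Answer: -2128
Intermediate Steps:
P(a, Q) = -12 + Q (P(a, Q) = -7 + (-5 + Q) = -12 + Q)
-P(5, -2)*(-38)*U(3, 0) = -(-12 - 2)*(-38)*(4 - 1*0) = -(-14*(-38))*(4 + 0) = -532*4 = -1*2128 = -2128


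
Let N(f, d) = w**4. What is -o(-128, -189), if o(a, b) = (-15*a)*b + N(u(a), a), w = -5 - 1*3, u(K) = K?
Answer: 358784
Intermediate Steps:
w = -8 (w = -5 - 3 = -8)
N(f, d) = 4096 (N(f, d) = (-8)**4 = 4096)
o(a, b) = 4096 - 15*a*b (o(a, b) = (-15*a)*b + 4096 = -15*a*b + 4096 = 4096 - 15*a*b)
-o(-128, -189) = -(4096 - 15*(-128)*(-189)) = -(4096 - 362880) = -1*(-358784) = 358784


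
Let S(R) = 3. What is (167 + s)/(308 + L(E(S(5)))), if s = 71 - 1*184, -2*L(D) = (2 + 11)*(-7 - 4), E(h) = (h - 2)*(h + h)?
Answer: 36/253 ≈ 0.14229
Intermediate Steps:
E(h) = 2*h*(-2 + h) (E(h) = (-2 + h)*(2*h) = 2*h*(-2 + h))
L(D) = 143/2 (L(D) = -(2 + 11)*(-7 - 4)/2 = -13*(-11)/2 = -½*(-143) = 143/2)
s = -113 (s = 71 - 184 = -113)
(167 + s)/(308 + L(E(S(5)))) = (167 - 113)/(308 + 143/2) = 54/(759/2) = 54*(2/759) = 36/253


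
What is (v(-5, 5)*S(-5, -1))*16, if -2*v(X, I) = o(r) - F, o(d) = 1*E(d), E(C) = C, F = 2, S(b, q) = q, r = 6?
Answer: 32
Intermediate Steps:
o(d) = d (o(d) = 1*d = d)
v(X, I) = -2 (v(X, I) = -(6 - 1*2)/2 = -(6 - 2)/2 = -½*4 = -2)
(v(-5, 5)*S(-5, -1))*16 = -2*(-1)*16 = 2*16 = 32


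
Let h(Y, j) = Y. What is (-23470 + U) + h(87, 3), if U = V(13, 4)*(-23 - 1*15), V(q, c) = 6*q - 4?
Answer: -26195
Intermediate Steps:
V(q, c) = -4 + 6*q
U = -2812 (U = (-4 + 6*13)*(-23 - 1*15) = (-4 + 78)*(-23 - 15) = 74*(-38) = -2812)
(-23470 + U) + h(87, 3) = (-23470 - 2812) + 87 = -26282 + 87 = -26195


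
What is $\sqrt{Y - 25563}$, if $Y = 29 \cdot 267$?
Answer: $18 i \sqrt{55} \approx 133.49 i$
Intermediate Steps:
$Y = 7743$
$\sqrt{Y - 25563} = \sqrt{7743 - 25563} = \sqrt{-17820} = 18 i \sqrt{55}$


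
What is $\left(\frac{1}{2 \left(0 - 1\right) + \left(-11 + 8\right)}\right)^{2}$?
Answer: $\frac{1}{25} \approx 0.04$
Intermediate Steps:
$\left(\frac{1}{2 \left(0 - 1\right) + \left(-11 + 8\right)}\right)^{2} = \left(\frac{1}{2 \left(-1\right) - 3}\right)^{2} = \left(\frac{1}{-2 - 3}\right)^{2} = \left(\frac{1}{-5}\right)^{2} = \left(- \frac{1}{5}\right)^{2} = \frac{1}{25}$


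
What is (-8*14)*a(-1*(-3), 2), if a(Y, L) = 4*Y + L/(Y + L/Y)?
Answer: -15456/11 ≈ -1405.1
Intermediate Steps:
a(Y, L) = 4*Y + L/(Y + L/Y)
(-8*14)*a(-1*(-3), 2) = (-8*14)*((-1*(-3))*(4*(-1*(-3))² + 5*2)/(2 + (-1*(-3))²)) = -336*(4*3² + 10)/(2 + 3²) = -336*(4*9 + 10)/(2 + 9) = -336*(36 + 10)/11 = -336*46/11 = -112*138/11 = -15456/11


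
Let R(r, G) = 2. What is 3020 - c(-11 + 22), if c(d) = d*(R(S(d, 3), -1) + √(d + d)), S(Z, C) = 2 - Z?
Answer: 2998 - 11*√22 ≈ 2946.4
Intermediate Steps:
c(d) = d*(2 + √2*√d) (c(d) = d*(2 + √(d + d)) = d*(2 + √(2*d)) = d*(2 + √2*√d))
3020 - c(-11 + 22) = 3020 - (2*(-11 + 22) + √2*(-11 + 22)^(3/2)) = 3020 - (2*11 + √2*11^(3/2)) = 3020 - (22 + √2*(11*√11)) = 3020 - (22 + 11*√22) = 3020 + (-22 - 11*√22) = 2998 - 11*√22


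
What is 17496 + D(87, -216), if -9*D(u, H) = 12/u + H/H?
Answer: 1522141/87 ≈ 17496.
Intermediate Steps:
D(u, H) = -⅑ - 4/(3*u) (D(u, H) = -(12/u + H/H)/9 = -(12/u + 1)/9 = -(1 + 12/u)/9 = -⅑ - 4/(3*u))
17496 + D(87, -216) = 17496 + (⅑)*(-12 - 1*87)/87 = 17496 + (⅑)*(1/87)*(-12 - 87) = 17496 + (⅑)*(1/87)*(-99) = 17496 - 11/87 = 1522141/87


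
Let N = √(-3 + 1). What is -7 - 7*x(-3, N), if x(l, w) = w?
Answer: -7 - 7*I*√2 ≈ -7.0 - 9.8995*I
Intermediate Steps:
N = I*√2 (N = √(-2) = I*√2 ≈ 1.4142*I)
-7 - 7*x(-3, N) = -7 - 7*I*√2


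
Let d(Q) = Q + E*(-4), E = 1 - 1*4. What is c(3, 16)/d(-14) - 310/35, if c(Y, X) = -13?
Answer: -33/14 ≈ -2.3571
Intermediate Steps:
E = -3 (E = 1 - 4 = -3)
d(Q) = 12 + Q (d(Q) = Q - 3*(-4) = Q + 12 = 12 + Q)
c(3, 16)/d(-14) - 310/35 = -13/(12 - 14) - 310/35 = -13/(-2) - 310*1/35 = -13*(-½) - 62/7 = 13/2 - 62/7 = -33/14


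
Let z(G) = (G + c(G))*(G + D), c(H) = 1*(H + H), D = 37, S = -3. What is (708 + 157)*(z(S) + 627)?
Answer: 277665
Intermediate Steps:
c(H) = 2*H (c(H) = 1*(2*H) = 2*H)
z(G) = 3*G*(37 + G) (z(G) = (G + 2*G)*(G + 37) = (3*G)*(37 + G) = 3*G*(37 + G))
(708 + 157)*(z(S) + 627) = (708 + 157)*(3*(-3)*(37 - 3) + 627) = 865*(3*(-3)*34 + 627) = 865*(-306 + 627) = 865*321 = 277665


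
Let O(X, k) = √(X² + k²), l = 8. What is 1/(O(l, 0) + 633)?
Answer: 1/641 ≈ 0.0015601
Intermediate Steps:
1/(O(l, 0) + 633) = 1/(√(8² + 0²) + 633) = 1/(√(64 + 0) + 633) = 1/(√64 + 633) = 1/(8 + 633) = 1/641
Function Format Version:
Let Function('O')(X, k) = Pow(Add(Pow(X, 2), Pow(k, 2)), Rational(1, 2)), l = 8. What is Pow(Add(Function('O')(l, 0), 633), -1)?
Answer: Rational(1, 641) ≈ 0.0015601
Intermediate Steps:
Pow(Add(Function('O')(l, 0), 633), -1) = Pow(Add(Pow(Add(Pow(8, 2), Pow(0, 2)), Rational(1, 2)), 633), -1) = Pow(Add(Pow(Add(64, 0), Rational(1, 2)), 633), -1) = Pow(Add(Pow(64, Rational(1, 2)), 633), -1) = Pow(Add(8, 633), -1) = Pow(641, -1) = Rational(1, 641)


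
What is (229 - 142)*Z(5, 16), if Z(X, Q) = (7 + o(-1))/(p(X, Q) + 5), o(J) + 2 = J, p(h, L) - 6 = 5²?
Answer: 29/3 ≈ 9.6667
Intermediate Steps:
p(h, L) = 31 (p(h, L) = 6 + 5² = 6 + 25 = 31)
o(J) = -2 + J
Z(X, Q) = ⅑ (Z(X, Q) = (7 + (-2 - 1))/(31 + 5) = (7 - 3)/36 = 4*(1/36) = ⅑)
(229 - 142)*Z(5, 16) = (229 - 142)*(⅑) = 87*(⅑) = 29/3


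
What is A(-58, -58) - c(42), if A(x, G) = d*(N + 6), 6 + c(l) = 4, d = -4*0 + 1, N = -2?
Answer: 6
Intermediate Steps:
d = 1 (d = 0 + 1 = 1)
c(l) = -2 (c(l) = -6 + 4 = -2)
A(x, G) = 4 (A(x, G) = 1*(-2 + 6) = 1*4 = 4)
A(-58, -58) - c(42) = 4 - 1*(-2) = 4 + 2 = 6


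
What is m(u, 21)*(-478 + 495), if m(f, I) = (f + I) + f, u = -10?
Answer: 17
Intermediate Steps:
m(f, I) = I + 2*f (m(f, I) = (I + f) + f = I + 2*f)
m(u, 21)*(-478 + 495) = (21 + 2*(-10))*(-478 + 495) = (21 - 20)*17 = 1*17 = 17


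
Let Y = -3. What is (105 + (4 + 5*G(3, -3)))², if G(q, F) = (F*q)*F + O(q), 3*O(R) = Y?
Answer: 57121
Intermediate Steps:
O(R) = -1 (O(R) = (⅓)*(-3) = -1)
G(q, F) = -1 + q*F² (G(q, F) = (F*q)*F - 1 = q*F² - 1 = -1 + q*F²)
(105 + (4 + 5*G(3, -3)))² = (105 + (4 + 5*(-1 + 3*(-3)²)))² = (105 + (4 + 5*(-1 + 3*9)))² = (105 + (4 + 5*(-1 + 27)))² = (105 + (4 + 5*26))² = (105 + (4 + 130))² = (105 + 134)² = 239² = 57121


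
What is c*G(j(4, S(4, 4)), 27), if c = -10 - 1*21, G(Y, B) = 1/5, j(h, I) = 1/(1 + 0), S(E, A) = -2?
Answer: -31/5 ≈ -6.2000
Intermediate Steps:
j(h, I) = 1 (j(h, I) = 1/1 = 1)
G(Y, B) = 1/5
c = -31 (c = -10 - 21 = -31)
c*G(j(4, S(4, 4)), 27) = -31*1/5 = -31/5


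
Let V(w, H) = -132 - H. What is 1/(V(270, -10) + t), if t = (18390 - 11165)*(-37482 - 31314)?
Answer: -1/497051222 ≈ -2.0119e-9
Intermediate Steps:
t = -497051100 (t = 7225*(-68796) = -497051100)
1/(V(270, -10) + t) = 1/((-132 - 1*(-10)) - 497051100) = 1/((-132 + 10) - 497051100) = 1/(-122 - 497051100) = 1/(-497051222) = -1/497051222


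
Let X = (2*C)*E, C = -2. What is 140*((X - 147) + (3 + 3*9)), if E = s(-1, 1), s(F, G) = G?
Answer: -16940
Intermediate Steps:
E = 1
X = -4 (X = (2*(-2))*1 = -4*1 = -4)
140*((X - 147) + (3 + 3*9)) = 140*((-4 - 147) + (3 + 3*9)) = 140*(-151 + (3 + 27)) = 140*(-151 + 30) = 140*(-121) = -16940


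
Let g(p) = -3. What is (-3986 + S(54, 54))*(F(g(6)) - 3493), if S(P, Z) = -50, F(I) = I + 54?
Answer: 13891912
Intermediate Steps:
F(I) = 54 + I
(-3986 + S(54, 54))*(F(g(6)) - 3493) = (-3986 - 50)*((54 - 3) - 3493) = -4036*(51 - 3493) = -4036*(-3442) = 13891912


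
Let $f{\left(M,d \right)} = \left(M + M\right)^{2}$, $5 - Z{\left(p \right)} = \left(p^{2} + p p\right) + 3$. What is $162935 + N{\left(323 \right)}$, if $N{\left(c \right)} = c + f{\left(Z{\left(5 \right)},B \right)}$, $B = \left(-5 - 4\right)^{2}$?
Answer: $172474$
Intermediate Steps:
$B = 81$ ($B = \left(-9\right)^{2} = 81$)
$Z{\left(p \right)} = 2 - 2 p^{2}$ ($Z{\left(p \right)} = 5 - \left(\left(p^{2} + p p\right) + 3\right) = 5 - \left(\left(p^{2} + p^{2}\right) + 3\right) = 5 - \left(2 p^{2} + 3\right) = 5 - \left(3 + 2 p^{2}\right) = 2 - 2 p^{2}$)
$f{\left(M,d \right)} = 4 M^{2}$ ($f{\left(M,d \right)} = \left(2 M\right)^{2} = 4 M^{2}$)
$N{\left(c \right)} = 9216 + c$ ($N{\left(c \right)} = c + 4 \left(2 - 2 \cdot 5^{2}\right)^{2} = c + 4 \left(2 - 50\right)^{2} = c + 4 \left(-48\right)^{2} = c + 4 \cdot 2304 = c + 9216 = 9216 + c$)
$162935 + N{\left(323 \right)} = 162935 + \left(9216 + 323\right) = 162935 + 9539 = 172474$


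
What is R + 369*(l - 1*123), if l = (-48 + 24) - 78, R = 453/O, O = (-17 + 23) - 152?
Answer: -12122103/146 ≈ -83028.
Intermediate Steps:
O = -146 (O = 6 - 152 = -146)
R = -453/146 (R = 453/(-146) = 453*(-1/146) = -453/146 ≈ -3.1027)
l = -102 (l = -24 - 78 = -102)
R + 369*(l - 1*123) = -453/146 + 369*(-102 - 1*123) = -453/146 + 369*(-102 - 123) = -453/146 + 369*(-225) = -453/146 - 83025 = -12122103/146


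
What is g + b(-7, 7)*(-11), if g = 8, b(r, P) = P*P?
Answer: -531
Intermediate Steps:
b(r, P) = P²
g + b(-7, 7)*(-11) = 8 + 7²*(-11) = 8 + 49*(-11) = 8 - 539 = -531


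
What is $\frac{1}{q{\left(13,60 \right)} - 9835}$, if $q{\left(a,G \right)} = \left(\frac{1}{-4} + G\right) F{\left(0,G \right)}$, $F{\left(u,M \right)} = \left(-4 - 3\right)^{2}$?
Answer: $- \frac{4}{27629} \approx -0.00014478$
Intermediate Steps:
$F{\left(u,M \right)} = 49$ ($F{\left(u,M \right)} = \left(-7\right)^{2} = 49$)
$q{\left(a,G \right)} = - \frac{49}{4} + 49 G$ ($q{\left(a,G \right)} = \left(\frac{1}{-4} + G\right) 49 = \left(- \frac{1}{4} + G\right) 49 = - \frac{49}{4} + 49 G$)
$\frac{1}{q{\left(13,60 \right)} - 9835} = \frac{1}{\left(- \frac{49}{4} + 49 \cdot 60\right) - 9835} = \frac{1}{\left(- \frac{49}{4} + 2940\right) - 9835} = \frac{1}{\frac{11711}{4} - 9835} = \frac{1}{- \frac{27629}{4}} = - \frac{4}{27629}$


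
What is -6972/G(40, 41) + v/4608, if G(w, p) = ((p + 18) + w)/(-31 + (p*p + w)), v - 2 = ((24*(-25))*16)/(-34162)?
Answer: -51522548798189/432900864 ≈ -1.1902e+5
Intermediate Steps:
v = 38962/17081 (v = 2 + ((24*(-25))*16)/(-34162) = 2 - 600*16*(-1/34162) = 2 - 9600*(-1/34162) = 2 + 4800/17081 = 38962/17081 ≈ 2.2810)
G(w, p) = (18 + p + w)/(-31 + w + p**2) (G(w, p) = ((18 + p) + w)/(-31 + (p**2 + w)) = (18 + p + w)/(-31 + (w + p**2)) = (18 + p + w)/(-31 + w + p**2))
-6972/G(40, 41) + v/4608 = -6972*(-31 + 40 + 41**2)/(18 + 41 + 40) + (38962/17081)/4608 = -6972/(99/(-31 + 40 + 1681)) + (38962/17081)*(1/4608) = -6972/(99/1690) + 19481/39354624 = -6972/((1/1690)*99) + 19481/39354624 = -6972/99/1690 + 19481/39354624 = -6972*1690/99 + 19481/39354624 = -3927560/33 + 19481/39354624 = -51522548798189/432900864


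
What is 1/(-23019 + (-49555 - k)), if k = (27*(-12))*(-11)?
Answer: -1/76138 ≈ -1.3134e-5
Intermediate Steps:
k = 3564 (k = -324*(-11) = 3564)
1/(-23019 + (-49555 - k)) = 1/(-23019 + (-49555 - 1*3564)) = 1/(-23019 + (-49555 - 3564)) = 1/(-23019 - 53119) = 1/(-76138) = -1/76138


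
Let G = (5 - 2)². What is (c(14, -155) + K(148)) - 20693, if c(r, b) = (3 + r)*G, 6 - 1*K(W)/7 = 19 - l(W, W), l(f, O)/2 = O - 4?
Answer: -18615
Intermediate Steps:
l(f, O) = -8 + 2*O (l(f, O) = 2*(O - 4) = 2*(-4 + O) = -8 + 2*O)
G = 9 (G = 3² = 9)
K(W) = -147 + 14*W (K(W) = 42 - 7*(19 - (-8 + 2*W)) = 42 - 7*(19 + (8 - 2*W)) = 42 - 7*(27 - 2*W) = 42 + (-189 + 14*W) = -147 + 14*W)
c(r, b) = 27 + 9*r (c(r, b) = (3 + r)*9 = 27 + 9*r)
(c(14, -155) + K(148)) - 20693 = ((27 + 9*14) + (-147 + 14*148)) - 20693 = ((27 + 126) + (-147 + 2072)) - 20693 = (153 + 1925) - 20693 = 2078 - 20693 = -18615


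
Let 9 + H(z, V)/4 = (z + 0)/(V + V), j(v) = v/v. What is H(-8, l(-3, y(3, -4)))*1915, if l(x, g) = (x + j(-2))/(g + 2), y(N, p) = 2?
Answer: -7660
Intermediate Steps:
j(v) = 1
l(x, g) = (1 + x)/(2 + g) (l(x, g) = (x + 1)/(g + 2) = (1 + x)/(2 + g))
H(z, V) = -36 + 2*z/V (H(z, V) = -36 + 4*((z + 0)/(V + V)) = -36 + 4*(z/((2*V))) = -36 + 4*(z*(1/(2*V))) = -36 + 4*(z/(2*V)) = -36 + 2*z/V)
H(-8, l(-3, y(3, -4)))*1915 = (-36 + 2*(-8)/((1 - 3)/(2 + 2)))*1915 = (-36 + 2*(-8)/(-2/4))*1915 = (-36 + 2*(-8)/((¼)*(-2)))*1915 = (-36 + 2*(-8)/(-½))*1915 = (-36 + 2*(-8)*(-2))*1915 = (-36 + 32)*1915 = -4*1915 = -7660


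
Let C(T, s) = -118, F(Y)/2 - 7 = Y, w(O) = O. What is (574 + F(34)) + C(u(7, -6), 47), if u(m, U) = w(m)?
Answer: 538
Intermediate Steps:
F(Y) = 14 + 2*Y
u(m, U) = m
(574 + F(34)) + C(u(7, -6), 47) = (574 + (14 + 2*34)) - 118 = (574 + (14 + 68)) - 118 = (574 + 82) - 118 = 656 - 118 = 538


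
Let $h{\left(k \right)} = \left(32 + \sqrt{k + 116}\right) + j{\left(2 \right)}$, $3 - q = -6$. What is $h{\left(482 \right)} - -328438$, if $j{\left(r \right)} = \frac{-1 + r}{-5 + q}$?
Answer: $\frac{1313881}{4} + \sqrt{598} \approx 3.2849 \cdot 10^{5}$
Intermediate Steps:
$q = 9$ ($q = 3 - -6 = 3 + 6 = 9$)
$j{\left(r \right)} = - \frac{1}{4} + \frac{r}{4}$ ($j{\left(r \right)} = \frac{-1 + r}{-5 + 9} = \frac{-1 + r}{4} = \left(-1 + r\right) \frac{1}{4} = - \frac{1}{4} + \frac{r}{4}$)
$h{\left(k \right)} = \frac{129}{4} + \sqrt{116 + k}$ ($h{\left(k \right)} = \left(32 + \sqrt{k + 116}\right) + \left(- \frac{1}{4} + \frac{1}{4} \cdot 2\right) = \left(32 + \sqrt{116 + k}\right) + \left(- \frac{1}{4} + \frac{1}{2}\right) = \left(32 + \sqrt{116 + k}\right) + \frac{1}{4} = \frac{129}{4} + \sqrt{116 + k}$)
$h{\left(482 \right)} - -328438 = \left(\frac{129}{4} + \sqrt{116 + 482}\right) - -328438 = \left(\frac{129}{4} + \sqrt{598}\right) + 328438 = \frac{1313881}{4} + \sqrt{598}$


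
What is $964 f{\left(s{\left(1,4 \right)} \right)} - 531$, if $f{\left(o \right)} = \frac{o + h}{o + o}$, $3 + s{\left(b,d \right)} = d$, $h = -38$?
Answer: $-18365$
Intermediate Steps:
$s{\left(b,d \right)} = -3 + d$
$f{\left(o \right)} = \frac{-38 + o}{2 o}$ ($f{\left(o \right)} = \frac{o - 38}{o + o} = \frac{-38 + o}{2 o}$)
$964 f{\left(s{\left(1,4 \right)} \right)} - 531 = 964 \frac{-38 + \left(-3 + 4\right)}{2 \left(-3 + 4\right)} - 531 = 964 \frac{-38 + 1}{2 \cdot 1} - 531 = 964 \cdot \frac{1}{2} \cdot 1 \left(-37\right) - 531 = 964 \left(- \frac{37}{2}\right) - 531 = -17834 - 531 = -18365$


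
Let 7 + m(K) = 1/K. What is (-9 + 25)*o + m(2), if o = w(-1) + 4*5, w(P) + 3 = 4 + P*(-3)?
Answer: 755/2 ≈ 377.50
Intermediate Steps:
m(K) = -7 + 1/K
w(P) = 1 - 3*P (w(P) = -3 + (4 + P*(-3)) = -3 + (4 - 3*P) = 1 - 3*P)
o = 24 (o = (1 - 3*(-1)) + 4*5 = (1 + 3) + 20 = 4 + 20 = 24)
(-9 + 25)*o + m(2) = (-9 + 25)*24 + (-7 + 1/2) = 16*24 + (-7 + 1/2) = 384 - 13/2 = 755/2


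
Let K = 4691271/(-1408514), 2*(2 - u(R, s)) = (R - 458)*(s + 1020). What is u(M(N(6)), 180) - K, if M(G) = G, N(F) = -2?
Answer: 388757372299/1408514 ≈ 2.7601e+5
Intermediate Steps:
u(R, s) = 2 - (-458 + R)*(1020 + s)/2 (u(R, s) = 2 - (R - 458)*(s + 1020)/2 = 2 - (-458 + R)*(1020 + s)/2)
K = -4691271/1408514 (K = 4691271*(-1/1408514) = -4691271/1408514 ≈ -3.3307)
u(M(N(6)), 180) - K = (233582 - 510*(-2) + 229*180 - ½*(-2)*180) - 1*(-4691271/1408514) = (233582 + 1020 + 41220 + 180) + 4691271/1408514 = 276002 + 4691271/1408514 = 388757372299/1408514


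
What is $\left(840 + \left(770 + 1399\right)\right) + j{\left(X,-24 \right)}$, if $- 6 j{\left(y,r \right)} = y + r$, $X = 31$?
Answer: $\frac{18047}{6} \approx 3007.8$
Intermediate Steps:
$j{\left(y,r \right)} = - \frac{r}{6} - \frac{y}{6}$ ($j{\left(y,r \right)} = - \frac{y + r}{6} = - \frac{r + y}{6} = - \frac{r}{6} - \frac{y}{6}$)
$\left(840 + \left(770 + 1399\right)\right) + j{\left(X,-24 \right)} = \left(840 + \left(770 + 1399\right)\right) - \frac{7}{6} = \left(840 + 2169\right) + \left(4 - \frac{31}{6}\right) = 3009 - \frac{7}{6} = \frac{18047}{6}$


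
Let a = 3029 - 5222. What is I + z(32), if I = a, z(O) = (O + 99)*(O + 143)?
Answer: 20732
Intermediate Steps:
z(O) = (99 + O)*(143 + O)
a = -2193
I = -2193
I + z(32) = -2193 + (14157 + 32² + 242*32) = -2193 + (14157 + 1024 + 7744) = -2193 + 22925 = 20732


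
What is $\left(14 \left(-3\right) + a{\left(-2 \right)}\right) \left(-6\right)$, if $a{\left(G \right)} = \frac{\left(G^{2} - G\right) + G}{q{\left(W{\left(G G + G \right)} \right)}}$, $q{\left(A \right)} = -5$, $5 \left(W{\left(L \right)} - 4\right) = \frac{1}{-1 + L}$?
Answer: $\frac{1284}{5} \approx 256.8$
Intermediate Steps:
$W{\left(L \right)} = 4 + \frac{1}{5 \left(-1 + L\right)}$
$a{\left(G \right)} = - \frac{G^{2}}{5}$ ($a{\left(G \right)} = \frac{\left(G^{2} - G\right) + G}{-5} = G^{2} \left(- \frac{1}{5}\right) = - \frac{G^{2}}{5}$)
$\left(14 \left(-3\right) + a{\left(-2 \right)}\right) \left(-6\right) = \left(14 \left(-3\right) - \frac{\left(-2\right)^{2}}{5}\right) \left(-6\right) = \left(-42 - \frac{4}{5}\right) \left(-6\right) = \left(- \frac{214}{5}\right) \left(-6\right) = \frac{1284}{5}$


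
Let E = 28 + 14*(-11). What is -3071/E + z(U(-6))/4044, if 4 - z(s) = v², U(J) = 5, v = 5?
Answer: 2069413/84924 ≈ 24.368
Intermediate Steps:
z(s) = -21 (z(s) = 4 - 1*5² = 4 - 1*25 = 4 - 25 = -21)
E = -126 (E = 28 - 154 = -126)
-3071/E + z(U(-6))/4044 = -3071/(-126) - 21/4044 = -3071*(-1/126) - 21*1/4044 = 3071/126 - 7/1348 = 2069413/84924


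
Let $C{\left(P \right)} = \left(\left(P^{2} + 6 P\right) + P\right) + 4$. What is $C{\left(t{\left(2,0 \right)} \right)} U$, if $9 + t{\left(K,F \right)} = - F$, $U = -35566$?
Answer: $-782452$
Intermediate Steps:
$t{\left(K,F \right)} = -9 - F$
$C{\left(P \right)} = 4 + P^{2} + 7 P$ ($C{\left(P \right)} = \left(P^{2} + 7 P\right) + 4 = 4 + P^{2} + 7 P$)
$C{\left(t{\left(2,0 \right)} \right)} U = \left(4 + \left(-9 - 0\right)^{2} + 7 \left(-9 - 0\right)\right) \left(-35566\right) = \left(4 + \left(-9 + 0\right)^{2} + 7 \left(-9 + 0\right)\right) \left(-35566\right) = \left(4 + \left(-9\right)^{2} + 7 \left(-9\right)\right) \left(-35566\right) = \left(4 + 81 - 63\right) \left(-35566\right) = 22 \left(-35566\right) = -782452$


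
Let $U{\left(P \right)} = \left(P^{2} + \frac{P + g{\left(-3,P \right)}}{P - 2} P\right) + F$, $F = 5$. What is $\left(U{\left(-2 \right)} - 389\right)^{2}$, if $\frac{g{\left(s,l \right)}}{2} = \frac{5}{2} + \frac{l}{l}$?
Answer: $\frac{570025}{4} \approx 1.4251 \cdot 10^{5}$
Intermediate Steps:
$g{\left(s,l \right)} = 7$ ($g{\left(s,l \right)} = 2 \left(\frac{5}{2} + \frac{l}{l}\right) = 2 \left(5 \cdot \frac{1}{2} + 1\right) = 2 \left(\frac{5}{2} + 1\right) = 2 \cdot \frac{7}{2} = 7$)
$U{\left(P \right)} = 5 + P^{2} + \frac{P \left(7 + P\right)}{-2 + P}$ ($U{\left(P \right)} = \left(P^{2} + \frac{P + 7}{P - 2} P\right) + 5 = \left(P^{2} + \frac{7 + P}{-2 + P} P\right) + 5 = \left(P^{2} + \frac{P \left(7 + P\right)}{-2 + P}\right) + 5 = 5 + P^{2} + \frac{P \left(7 + P\right)}{-2 + P}$)
$\left(U{\left(-2 \right)} - 389\right)^{2} = \left(\frac{-10 + \left(-2\right)^{3} - \left(-2\right)^{2} + 12 \left(-2\right)}{-2 - 2} - 389\right)^{2} = \left(\frac{-10 - 8 - 4 - 24}{-4} - 389\right)^{2} = \left(- \frac{-10 - 8 - 4 - 24}{4} - 389\right)^{2} = \left(\left(- \frac{1}{4}\right) \left(-46\right) - 389\right)^{2} = \left(\frac{23}{2} - 389\right)^{2} = \left(- \frac{755}{2}\right)^{2} = \frac{570025}{4}$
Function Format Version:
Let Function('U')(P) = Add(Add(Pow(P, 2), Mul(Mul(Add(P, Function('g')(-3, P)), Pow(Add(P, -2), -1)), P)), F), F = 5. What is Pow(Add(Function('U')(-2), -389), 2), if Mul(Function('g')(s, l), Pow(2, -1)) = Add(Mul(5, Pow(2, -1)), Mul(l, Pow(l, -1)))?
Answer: Rational(570025, 4) ≈ 1.4251e+5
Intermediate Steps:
Function('g')(s, l) = 7 (Function('g')(s, l) = Mul(2, Add(Mul(5, Pow(2, -1)), Mul(l, Pow(l, -1)))) = Mul(2, Add(Mul(5, Rational(1, 2)), 1)) = Mul(2, Add(Rational(5, 2), 1)) = Mul(2, Rational(7, 2)) = 7)
Function('U')(P) = Add(5, Pow(P, 2), Mul(P, Pow(Add(-2, P), -1), Add(7, P))) (Function('U')(P) = Add(Add(Pow(P, 2), Mul(Mul(Add(P, 7), Pow(Add(P, -2), -1)), P)), 5) = Add(Add(Pow(P, 2), Mul(Mul(Add(7, P), Pow(Add(-2, P), -1)), P)), 5) = Add(Add(Pow(P, 2), Mul(Mul(Pow(Add(-2, P), -1), Add(7, P)), P)), 5) = Add(Add(Pow(P, 2), Mul(P, Pow(Add(-2, P), -1), Add(7, P))), 5) = Add(5, Pow(P, 2), Mul(P, Pow(Add(-2, P), -1), Add(7, P))))
Pow(Add(Function('U')(-2), -389), 2) = Pow(Add(Mul(Pow(Add(-2, -2), -1), Add(-10, Pow(-2, 3), Mul(-1, Pow(-2, 2)), Mul(12, -2))), -389), 2) = Pow(Add(Mul(Pow(-4, -1), Add(-10, -8, Mul(-1, 4), -24)), -389), 2) = Pow(Add(Mul(Rational(-1, 4), Add(-10, -8, -4, -24)), -389), 2) = Pow(Add(Mul(Rational(-1, 4), -46), -389), 2) = Pow(Add(Rational(23, 2), -389), 2) = Pow(Rational(-755, 2), 2) = Rational(570025, 4)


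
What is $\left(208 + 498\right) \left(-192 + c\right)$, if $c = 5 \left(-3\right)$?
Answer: $-146142$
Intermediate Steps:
$c = -15$
$\left(208 + 498\right) \left(-192 + c\right) = \left(208 + 498\right) \left(-192 - 15\right) = 706 \left(-207\right) = -146142$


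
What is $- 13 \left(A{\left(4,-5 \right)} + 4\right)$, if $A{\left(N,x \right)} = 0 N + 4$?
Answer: $-104$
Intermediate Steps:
$A{\left(N,x \right)} = 4$ ($A{\left(N,x \right)} = 0 + 4 = 4$)
$- 13 \left(A{\left(4,-5 \right)} + 4\right) = - 13 \left(4 + 4\right) = \left(-13\right) 8 = -104$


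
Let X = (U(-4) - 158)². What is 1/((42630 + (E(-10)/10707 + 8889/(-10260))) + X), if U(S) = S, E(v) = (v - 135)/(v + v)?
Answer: 6102990/420332049919 ≈ 1.4519e-5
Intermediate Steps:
E(v) = (-135 + v)/(2*v) (E(v) = (-135 + v)/((2*v)) = (-135 + v)*(1/(2*v)) = (-135 + v)/(2*v))
X = 26244 (X = (-4 - 158)² = (-162)² = 26244)
1/((42630 + (E(-10)/10707 + 8889/(-10260))) + X) = 1/((42630 + (((½)*(-135 - 10)/(-10))/10707 + 8889/(-10260))) + 26244) = 1/((42630 + (((½)*(-⅒)*(-145))*(1/10707) + 8889*(-1/10260))) + 26244) = 1/((42630 + ((29/4)*(1/10707) - 2963/3420)) + 26244) = 1/((42630 + (29/42828 - 2963/3420)) + 26244) = 1/((42630 - 5283341/6102990) + 26244) = 1/(260165180359/6102990 + 26244) = 1/(420332049919/6102990) = 6102990/420332049919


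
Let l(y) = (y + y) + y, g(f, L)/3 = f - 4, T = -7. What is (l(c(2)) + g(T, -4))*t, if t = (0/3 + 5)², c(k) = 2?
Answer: -675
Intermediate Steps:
g(f, L) = -12 + 3*f (g(f, L) = 3*(f - 4) = 3*(-4 + f) = -12 + 3*f)
l(y) = 3*y (l(y) = 2*y + y = 3*y)
t = 25 (t = (0*(⅓) + 5)² = (0 + 5)² = 5² = 25)
(l(c(2)) + g(T, -4))*t = (3*2 + (-12 + 3*(-7)))*25 = (6 + (-12 - 21))*25 = (6 - 33)*25 = -27*25 = -675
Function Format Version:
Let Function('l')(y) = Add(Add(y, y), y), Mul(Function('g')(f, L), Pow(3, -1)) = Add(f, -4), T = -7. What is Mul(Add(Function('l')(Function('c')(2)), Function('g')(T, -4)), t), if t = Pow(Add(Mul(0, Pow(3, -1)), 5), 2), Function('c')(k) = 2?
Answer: -675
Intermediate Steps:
Function('g')(f, L) = Add(-12, Mul(3, f)) (Function('g')(f, L) = Mul(3, Add(f, -4)) = Mul(3, Add(-4, f)) = Add(-12, Mul(3, f)))
Function('l')(y) = Mul(3, y) (Function('l')(y) = Add(Mul(2, y), y) = Mul(3, y))
t = 25 (t = Pow(Add(Mul(0, Rational(1, 3)), 5), 2) = Pow(Add(0, 5), 2) = Pow(5, 2) = 25)
Mul(Add(Function('l')(Function('c')(2)), Function('g')(T, -4)), t) = Mul(Add(Mul(3, 2), Add(-12, Mul(3, -7))), 25) = Mul(Add(6, Add(-12, -21)), 25) = Mul(Add(6, -33), 25) = Mul(-27, 25) = -675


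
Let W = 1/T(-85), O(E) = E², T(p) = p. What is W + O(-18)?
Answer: 27539/85 ≈ 323.99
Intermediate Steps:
W = -1/85 (W = 1/(-85) = -1/85 ≈ -0.011765)
W + O(-18) = -1/85 + (-18)² = -1/85 + 324 = 27539/85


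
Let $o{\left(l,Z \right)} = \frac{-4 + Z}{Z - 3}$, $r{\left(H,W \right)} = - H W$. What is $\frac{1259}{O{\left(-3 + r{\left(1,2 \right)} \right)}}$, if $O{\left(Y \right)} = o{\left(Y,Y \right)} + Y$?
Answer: $- \frac{10072}{31} \approx -324.9$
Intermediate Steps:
$r{\left(H,W \right)} = - H W$
$o{\left(l,Z \right)} = \frac{-4 + Z}{-3 + Z}$
$O{\left(Y \right)} = Y + \frac{-4 + Y}{-3 + Y}$ ($O{\left(Y \right)} = \frac{-4 + Y}{-3 + Y} + Y = Y + \frac{-4 + Y}{-3 + Y}$)
$\frac{1259}{O{\left(-3 + r{\left(1,2 \right)} \right)}} = \frac{1259}{\frac{1}{-3 - \left(3 + 1 \cdot 2\right)} \left(-4 - \left(3 + 1 \cdot 2\right) + \left(-3 - 1 \cdot 2\right) \left(-3 - \left(3 + 1 \cdot 2\right)\right)\right)} = \frac{1259}{\frac{1}{-3 - 5} \left(-4 - 5 + \left(-3 - 2\right) \left(-3 - 5\right)\right)} = \frac{1259}{\frac{1}{-3 - 5} \left(-4 - 5 - 5 \left(-3 - 5\right)\right)} = \frac{1259}{\frac{1}{-8} \left(-4 - 5 - -40\right)} = \frac{1259}{\left(- \frac{1}{8}\right) \left(-4 - 5 + 40\right)} = \frac{1259}{\left(- \frac{1}{8}\right) 31} = \frac{1259}{- \frac{31}{8}} = 1259 \left(- \frac{8}{31}\right) = - \frac{10072}{31}$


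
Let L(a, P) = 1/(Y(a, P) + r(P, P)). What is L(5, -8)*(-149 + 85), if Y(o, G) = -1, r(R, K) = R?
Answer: 64/9 ≈ 7.1111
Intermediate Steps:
L(a, P) = 1/(-1 + P)
L(5, -8)*(-149 + 85) = (-149 + 85)/(-1 - 8) = -64/(-9) = -⅑*(-64) = 64/9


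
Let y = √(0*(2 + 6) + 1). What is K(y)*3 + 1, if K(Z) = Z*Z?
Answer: 4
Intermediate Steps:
y = 1 (y = √(0*8 + 1) = √(0 + 1) = √1 = 1)
K(Z) = Z²
K(y)*3 + 1 = 1²*3 + 1 = 1*3 + 1 = 3 + 1 = 4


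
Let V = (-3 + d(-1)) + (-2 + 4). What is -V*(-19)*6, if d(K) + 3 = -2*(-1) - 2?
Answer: -456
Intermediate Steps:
d(K) = -3 (d(K) = -3 + (-2*(-1) - 2) = -3 + (2 - 2) = -3 + 0 = -3)
V = -4 (V = (-3 - 3) + (-2 + 4) = -6 + 2 = -4)
-V*(-19)*6 = -(-4*(-19))*6 = -76*6 = -1*456 = -456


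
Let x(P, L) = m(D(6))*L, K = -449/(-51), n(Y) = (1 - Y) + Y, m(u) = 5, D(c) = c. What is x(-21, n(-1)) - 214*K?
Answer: -95831/51 ≈ -1879.0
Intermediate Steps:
n(Y) = 1
K = 449/51 (K = -449*(-1/51) = 449/51 ≈ 8.8039)
x(P, L) = 5*L
x(-21, n(-1)) - 214*K = 5*1 - 214*449/51 = 5 - 96086/51 = -95831/51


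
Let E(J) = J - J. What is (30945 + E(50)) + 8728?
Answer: 39673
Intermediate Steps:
E(J) = 0
(30945 + E(50)) + 8728 = (30945 + 0) + 8728 = 30945 + 8728 = 39673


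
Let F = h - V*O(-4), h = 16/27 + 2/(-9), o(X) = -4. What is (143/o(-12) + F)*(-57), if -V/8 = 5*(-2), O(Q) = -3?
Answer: -419881/36 ≈ -11663.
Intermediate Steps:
V = 80 (V = -40*(-2) = -8*(-10) = 80)
h = 10/27 (h = 16*(1/27) + 2*(-1/9) = 16/27 - 2/9 = 10/27 ≈ 0.37037)
F = 6490/27 (F = 10/27 - 80*(-3) = 10/27 - 1*(-240) = 10/27 + 240 = 6490/27 ≈ 240.37)
(143/o(-12) + F)*(-57) = (143/(-4) + 6490/27)*(-57) = (143*(-1/4) + 6490/27)*(-57) = (-143/4 + 6490/27)*(-57) = (22099/108)*(-57) = -419881/36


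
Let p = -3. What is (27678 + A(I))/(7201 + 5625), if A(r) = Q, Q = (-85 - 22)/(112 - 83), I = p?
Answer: 802555/371954 ≈ 2.1577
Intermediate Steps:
I = -3
Q = -107/29 ≈ -3.6897
A(r) = -107/29
(27678 + A(I))/(7201 + 5625) = (27678 - 107/29)/(7201 + 5625) = (802555/29)/12826 = (802555/29)*(1/12826) = 802555/371954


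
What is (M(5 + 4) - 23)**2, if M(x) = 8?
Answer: 225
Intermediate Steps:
(M(5 + 4) - 23)**2 = (8 - 23)**2 = (-15)**2 = 225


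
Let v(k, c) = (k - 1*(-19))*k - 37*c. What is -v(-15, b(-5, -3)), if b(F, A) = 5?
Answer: 245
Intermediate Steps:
v(k, c) = -37*c + k*(19 + k) (v(k, c) = (k + 19)*k - 37*c = (19 + k)*k - 37*c = k*(19 + k) - 37*c = -37*c + k*(19 + k))
-v(-15, b(-5, -3)) = -((-15)² - 37*5 + 19*(-15)) = -(225 - 185 - 285) = -1*(-245) = 245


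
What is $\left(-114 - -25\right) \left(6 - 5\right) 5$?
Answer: $-445$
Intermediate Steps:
$\left(-114 - -25\right) \left(6 - 5\right) 5 = \left(-114 + 25\right) 1 \cdot 5 = \left(-89\right) 5 = -445$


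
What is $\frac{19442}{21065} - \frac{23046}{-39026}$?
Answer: $\frac{622103741}{411041345} \approx 1.5135$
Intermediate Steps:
$\frac{19442}{21065} - \frac{23046}{-39026} = 19442 \cdot \frac{1}{21065} - - \frac{11523}{19513} = \frac{19442}{21065} + \frac{11523}{19513} = \frac{622103741}{411041345}$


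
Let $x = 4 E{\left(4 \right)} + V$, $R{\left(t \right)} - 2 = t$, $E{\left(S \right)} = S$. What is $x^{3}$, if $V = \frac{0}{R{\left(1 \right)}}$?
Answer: $4096$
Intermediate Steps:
$R{\left(t \right)} = 2 + t$
$V = 0$ ($V = \frac{0}{2 + 1} = \frac{0}{3} = 0 \cdot \frac{1}{3} = 0$)
$x = 16$ ($x = 4 \cdot 4 + 0 = 16 + 0 = 16$)
$x^{3} = 16^{3} = 4096$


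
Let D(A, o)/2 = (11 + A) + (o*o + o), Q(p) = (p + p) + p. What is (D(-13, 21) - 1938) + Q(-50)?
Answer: -1168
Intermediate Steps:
Q(p) = 3*p (Q(p) = 2*p + p = 3*p)
D(A, o) = 22 + 2*A + 2*o + 2*o² (D(A, o) = 2*((11 + A) + (o*o + o)) = 2*((11 + A) + (o² + o)) = 2*((11 + A) + (o + o²)) = 2*(11 + A + o + o²) = 22 + 2*A + 2*o + 2*o²)
(D(-13, 21) - 1938) + Q(-50) = ((22 + 2*(-13) + 2*21 + 2*21²) - 1938) + 3*(-50) = ((22 - 26 + 42 + 2*441) - 1938) - 150 = ((22 - 26 + 42 + 882) - 1938) - 150 = (920 - 1938) - 150 = -1018 - 150 = -1168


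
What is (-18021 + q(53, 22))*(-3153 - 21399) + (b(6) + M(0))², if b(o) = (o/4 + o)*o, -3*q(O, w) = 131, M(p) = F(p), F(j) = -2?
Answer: 443525545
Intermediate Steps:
M(p) = -2
q(O, w) = -131/3 (q(O, w) = -⅓*131 = -131/3)
b(o) = 5*o²/4 (b(o) = (o*(¼) + o)*o = (o/4 + o)*o = (5*o/4)*o = 5*o²/4)
(-18021 + q(53, 22))*(-3153 - 21399) + (b(6) + M(0))² = (-18021 - 131/3)*(-3153 - 21399) + ((5/4)*6² - 2)² = -54194/3*(-24552) + ((5/4)*36 - 2)² = 443523696 + (45 - 2)² = 443523696 + 43² = 443523696 + 1849 = 443525545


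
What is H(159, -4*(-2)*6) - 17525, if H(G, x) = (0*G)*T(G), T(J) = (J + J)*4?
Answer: -17525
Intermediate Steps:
T(J) = 8*J (T(J) = (2*J)*4 = 8*J)
H(G, x) = 0 (H(G, x) = (0*G)*(8*G) = 0*(8*G) = 0)
H(159, -4*(-2)*6) - 17525 = 0 - 17525 = -17525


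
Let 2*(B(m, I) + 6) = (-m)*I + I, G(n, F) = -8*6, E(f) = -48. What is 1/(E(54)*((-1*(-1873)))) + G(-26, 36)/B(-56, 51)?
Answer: -2877893/86757360 ≈ -0.033172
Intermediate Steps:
G(n, F) = -48
B(m, I) = -6 + I/2 - I*m/2 (B(m, I) = -6 + ((-m)*I + I)/2 = -6 + (-I*m + I)/2 = -6 + (I - I*m)/2 = -6 + (I/2 - I*m/2) = -6 + I/2 - I*m/2)
1/(E(54)*((-1*(-1873)))) + G(-26, 36)/B(-56, 51) = 1/((-48)*((-1*(-1873)))) - 48/(-6 + (½)*51 - ½*51*(-56)) = -1/48/1873 - 48/(-6 + 51/2 + 1428) = -1/48*1/1873 - 48/2895/2 = -1/89904 - 48*2/2895 = -1/89904 - 32/965 = -2877893/86757360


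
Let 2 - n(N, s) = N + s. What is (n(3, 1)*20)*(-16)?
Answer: 640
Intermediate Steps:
n(N, s) = 2 - N - s (n(N, s) = 2 - (N + s) = 2 + (-N - s) = 2 - N - s)
(n(3, 1)*20)*(-16) = ((2 - 1*3 - 1*1)*20)*(-16) = ((2 - 3 - 1)*20)*(-16) = -2*20*(-16) = -40*(-16) = 640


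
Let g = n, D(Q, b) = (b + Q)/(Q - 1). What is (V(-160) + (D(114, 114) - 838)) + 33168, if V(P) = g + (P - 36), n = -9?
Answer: 3630353/113 ≈ 32127.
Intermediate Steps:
D(Q, b) = (Q + b)/(-1 + Q)
g = -9
V(P) = -45 + P (V(P) = -9 + (P - 36) = -9 + (-36 + P) = -45 + P)
(V(-160) + (D(114, 114) - 838)) + 33168 = ((-45 - 160) + ((114 + 114)/(-1 + 114) - 838)) + 33168 = (-205 + (228/113 - 838)) + 33168 = (-205 - 94466/113) + 33168 = -117631/113 + 33168 = 3630353/113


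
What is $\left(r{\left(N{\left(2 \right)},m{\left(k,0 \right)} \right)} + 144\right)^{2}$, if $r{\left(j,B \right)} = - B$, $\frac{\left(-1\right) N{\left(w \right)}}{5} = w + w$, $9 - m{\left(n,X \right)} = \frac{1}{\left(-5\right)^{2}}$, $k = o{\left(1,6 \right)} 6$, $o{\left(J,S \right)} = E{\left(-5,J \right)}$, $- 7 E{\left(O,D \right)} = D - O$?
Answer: $\frac{11397376}{625} \approx 18236.0$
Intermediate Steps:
$E{\left(O,D \right)} = - \frac{D}{7} + \frac{O}{7}$ ($E{\left(O,D \right)} = - \frac{D - O}{7} = - \frac{D}{7} + \frac{O}{7}$)
$o{\left(J,S \right)} = - \frac{5}{7} - \frac{J}{7}$ ($o{\left(J,S \right)} = - \frac{J}{7} + \frac{1}{7} \left(-5\right) = - \frac{J}{7} - \frac{5}{7} = - \frac{5}{7} - \frac{J}{7}$)
$k = - \frac{36}{7}$ ($k = \left(- \frac{5}{7} - \frac{1}{7}\right) 6 = \left(- \frac{6}{7}\right) 6 = - \frac{36}{7} \approx -5.1429$)
$m{\left(n,X \right)} = \frac{224}{25}$ ($m{\left(n,X \right)} = 9 - \frac{1}{\left(-5\right)^{2}} = 9 - \frac{1}{25} = \frac{224}{25}$)
$N{\left(w \right)} = - 10 w$ ($N{\left(w \right)} = - 5 \left(w + w\right) = - 5 \cdot 2 w = - 10 w$)
$\left(r{\left(N{\left(2 \right)},m{\left(k,0 \right)} \right)} + 144\right)^{2} = \left(\left(-1\right) \frac{224}{25} + 144\right)^{2} = \left(- \frac{224}{25} + 144\right)^{2} = \left(\frac{3376}{25}\right)^{2} = \frac{11397376}{625}$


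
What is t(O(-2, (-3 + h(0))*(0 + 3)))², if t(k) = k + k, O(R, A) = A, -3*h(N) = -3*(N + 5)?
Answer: 144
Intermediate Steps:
h(N) = 5 + N (h(N) = -(-1)*(N + 5) = -(-1)*(5 + N) = -(-15 - 3*N)/3 = 5 + N)
t(k) = 2*k
t(O(-2, (-3 + h(0))*(0 + 3)))² = (2*((-3 + (5 + 0))*(0 + 3)))² = (2*((-3 + 5)*3))² = (2*(2*3))² = (2*6)² = 12² = 144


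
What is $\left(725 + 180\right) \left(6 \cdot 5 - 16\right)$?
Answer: $12670$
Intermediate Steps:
$\left(725 + 180\right) \left(6 \cdot 5 - 16\right) = 905 \left(30 - 16\right) = 905 \cdot 14 = 12670$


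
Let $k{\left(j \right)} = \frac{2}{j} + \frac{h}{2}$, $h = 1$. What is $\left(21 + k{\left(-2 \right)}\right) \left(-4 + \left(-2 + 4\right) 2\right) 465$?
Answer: $0$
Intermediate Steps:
$k{\left(j \right)} = \frac{1}{2} + \frac{2}{j}$ ($k{\left(j \right)} = \frac{2}{j} + 1 \cdot \frac{1}{2} = \frac{2}{j} + \frac{1}{2} = \frac{1}{2} + \frac{2}{j}$)
$\left(21 + k{\left(-2 \right)}\right) \left(-4 + \left(-2 + 4\right) 2\right) 465 = \left(21 + \frac{4 - 2}{2 \left(-2\right)}\right) \left(-4 + \left(-2 + 4\right) 2\right) 465 = \left(21 + \frac{1}{2} \left(- \frac{1}{2}\right) 2\right) \left(-4 + 2 \cdot 2\right) 465 = \left(21 - \frac{1}{2}\right) \left(-4 + 4\right) 465 = \frac{41}{2} \cdot 0 \cdot 465 = 0 \cdot 465 = 0$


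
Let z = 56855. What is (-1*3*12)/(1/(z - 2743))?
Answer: -1948032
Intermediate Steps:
(-1*3*12)/(1/(z - 2743)) = (-1*3*12)/(1/(56855 - 2743)) = (-3*12)/(1/54112) = -36/1/54112 = -36*54112 = -1948032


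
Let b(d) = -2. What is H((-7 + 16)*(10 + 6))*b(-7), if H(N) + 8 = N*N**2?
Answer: -5971952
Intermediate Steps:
H(N) = -8 + N**3 (H(N) = -8 + N*N**2 = -8 + N**3)
H((-7 + 16)*(10 + 6))*b(-7) = (-8 + ((-7 + 16)*(10 + 6))**3)*(-2) = (-8 + (9*16)**3)*(-2) = (-8 + 144**3)*(-2) = (-8 + 2985984)*(-2) = 2985976*(-2) = -5971952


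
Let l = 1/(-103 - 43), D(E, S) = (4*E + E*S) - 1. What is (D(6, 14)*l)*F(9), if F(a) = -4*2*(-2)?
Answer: -856/73 ≈ -11.726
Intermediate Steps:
D(E, S) = -1 + 4*E + E*S
l = -1/146 (l = 1/(-146) = -1/146 ≈ -0.0068493)
F(a) = 16 (F(a) = -8*(-2) = 16)
(D(6, 14)*l)*F(9) = ((-1 + 4*6 + 6*14)*(-1/146))*16 = ((-1 + 24 + 84)*(-1/146))*16 = (107*(-1/146))*16 = -107/146*16 = -856/73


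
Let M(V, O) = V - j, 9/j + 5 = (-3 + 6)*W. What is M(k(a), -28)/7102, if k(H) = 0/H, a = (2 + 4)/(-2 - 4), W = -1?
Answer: 9/56816 ≈ 0.00015841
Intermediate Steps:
a = -1 (a = 6/(-6) = 6*(-⅙) = -1)
j = -9/8 (j = 9/(-5 + (-3 + 6)*(-1)) = 9/(-5 + 3*(-1)) = 9/(-5 - 3) = 9/(-8) = 9*(-⅛) = -9/8 ≈ -1.1250)
k(H) = 0
M(V, O) = 9/8 + V (M(V, O) = V - 1*(-9/8) = V + 9/8 = 9/8 + V)
M(k(a), -28)/7102 = (9/8 + 0)/7102 = (9/8)*(1/7102) = 9/56816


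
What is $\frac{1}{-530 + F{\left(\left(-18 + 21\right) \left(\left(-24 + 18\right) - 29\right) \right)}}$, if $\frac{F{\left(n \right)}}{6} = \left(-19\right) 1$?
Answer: $- \frac{1}{644} \approx -0.0015528$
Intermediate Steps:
$F{\left(n \right)} = -114$ ($F{\left(n \right)} = 6 \left(\left(-19\right) 1\right) = 6 \left(-19\right) = -114$)
$\frac{1}{-530 + F{\left(\left(-18 + 21\right) \left(\left(-24 + 18\right) - 29\right) \right)}} = \frac{1}{-530 - 114} = \frac{1}{-644} = - \frac{1}{644}$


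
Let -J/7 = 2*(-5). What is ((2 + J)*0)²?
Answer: 0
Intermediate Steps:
J = 70 (J = -14*(-5) = -7*(-10) = 70)
((2 + J)*0)² = ((2 + 70)*0)² = (72*0)² = 0² = 0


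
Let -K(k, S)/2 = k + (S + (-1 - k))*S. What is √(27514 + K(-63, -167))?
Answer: I*√7430 ≈ 86.198*I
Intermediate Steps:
K(k, S) = -2*k - 2*S*(-1 + S - k) (K(k, S) = -2*(k + (S + (-1 - k))*S) = -2*(k + (-1 + S - k)*S) = -2*(k + S*(-1 + S - k)) = -2*k - 2*S*(-1 + S - k))
√(27514 + K(-63, -167)) = √(27514 + (-2*(-63) - 2*(-167)² + 2*(-167) + 2*(-167)*(-63))) = √(27514 + (126 - 2*27889 - 334 + 21042)) = √(27514 + (126 - 55778 - 334 + 21042)) = √(27514 - 34944) = √(-7430) = I*√7430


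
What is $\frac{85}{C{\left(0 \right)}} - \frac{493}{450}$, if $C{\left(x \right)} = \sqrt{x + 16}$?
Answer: $\frac{18139}{900} \approx 20.154$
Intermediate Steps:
$C{\left(x \right)} = \sqrt{16 + x}$
$\frac{85}{C{\left(0 \right)}} - \frac{493}{450} = \frac{85}{\sqrt{16 + 0}} - \frac{493}{450} = \frac{85}{\sqrt{16}} - \frac{493}{450} = \frac{85}{4} - \frac{493}{450} = \frac{18139}{900}$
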